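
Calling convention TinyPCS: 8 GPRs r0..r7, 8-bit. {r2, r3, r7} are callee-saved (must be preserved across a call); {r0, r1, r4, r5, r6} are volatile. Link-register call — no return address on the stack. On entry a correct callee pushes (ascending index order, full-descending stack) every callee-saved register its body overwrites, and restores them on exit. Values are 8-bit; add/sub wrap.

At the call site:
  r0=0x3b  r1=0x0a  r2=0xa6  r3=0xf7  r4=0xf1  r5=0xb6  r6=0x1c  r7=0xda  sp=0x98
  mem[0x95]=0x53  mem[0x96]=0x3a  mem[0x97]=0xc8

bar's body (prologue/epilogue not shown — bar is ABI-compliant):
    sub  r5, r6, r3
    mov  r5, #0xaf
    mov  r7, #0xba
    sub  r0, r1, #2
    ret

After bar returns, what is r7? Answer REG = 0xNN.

REG = 0xda

prologue: push r7 → mem[0x97]=0xda, sp=0x97
body[0] sub  r5, r6, r3 → r5=0x25
body[1] mov  r5, #0xaf → r5=0xaf
body[2] mov  r7, #0xba → r7=0xba
body[3] sub  r0, r1, #2 → r0=0x08
epilogue: pop r7=0xda, sp=0x98
r7 is callee-saved → restored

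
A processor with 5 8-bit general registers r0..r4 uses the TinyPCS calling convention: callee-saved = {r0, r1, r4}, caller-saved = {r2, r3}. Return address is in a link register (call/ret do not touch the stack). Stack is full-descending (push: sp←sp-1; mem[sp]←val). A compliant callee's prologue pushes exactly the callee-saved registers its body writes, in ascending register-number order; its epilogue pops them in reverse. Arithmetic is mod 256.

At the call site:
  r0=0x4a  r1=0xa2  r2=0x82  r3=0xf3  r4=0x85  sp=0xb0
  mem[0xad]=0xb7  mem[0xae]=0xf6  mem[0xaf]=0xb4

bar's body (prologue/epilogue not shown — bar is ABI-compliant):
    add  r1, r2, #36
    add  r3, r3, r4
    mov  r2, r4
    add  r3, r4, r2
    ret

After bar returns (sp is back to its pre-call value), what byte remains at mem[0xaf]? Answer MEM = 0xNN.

prologue: push r1 → mem[0xaf]=0xa2, sp=0xaf
body[0] add  r1, r2, #36 → r1=0xa6
body[1] add  r3, r3, r4 → r3=0x78
body[2] mov  r2, r4 → r2=0x85
body[3] add  r3, r4, r2 → r3=0x0a
epilogue: pop r1=0xa2, sp=0xb0
prologue pushed ['r1'] at ['0xaf']

MEM = 0xa2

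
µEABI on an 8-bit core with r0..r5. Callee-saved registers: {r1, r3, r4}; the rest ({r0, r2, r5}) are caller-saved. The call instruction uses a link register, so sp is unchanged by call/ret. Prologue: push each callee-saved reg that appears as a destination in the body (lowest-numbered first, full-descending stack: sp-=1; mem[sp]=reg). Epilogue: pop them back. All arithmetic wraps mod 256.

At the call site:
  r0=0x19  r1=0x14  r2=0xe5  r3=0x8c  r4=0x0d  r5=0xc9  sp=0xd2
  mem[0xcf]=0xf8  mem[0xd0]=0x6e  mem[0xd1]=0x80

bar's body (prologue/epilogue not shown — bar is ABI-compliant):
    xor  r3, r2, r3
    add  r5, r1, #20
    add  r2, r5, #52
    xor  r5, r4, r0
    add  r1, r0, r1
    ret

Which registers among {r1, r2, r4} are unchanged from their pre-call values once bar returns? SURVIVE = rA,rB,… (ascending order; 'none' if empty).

prologue: push r1 -> mem[0xd1]=0x14, sp=0xd1
prologue: push r3 -> mem[0xd0]=0x8c, sp=0xd0
body[0] xor  r3, r2, r3 -> r3=0x69
body[1] add  r5, r1, #20 -> r5=0x28
body[2] add  r2, r5, #52 -> r2=0x5c
body[3] xor  r5, r4, r0 -> r5=0x14
body[4] add  r1, r0, r1 -> r1=0x2d
epilogue: pop r3=0x8c, sp=0xd1
epilogue: pop r1=0x14, sp=0xd2
r1: callee-saved, written=True
r2: caller-saved, written=True
r4: callee-saved, written=False

SURVIVE = r1,r4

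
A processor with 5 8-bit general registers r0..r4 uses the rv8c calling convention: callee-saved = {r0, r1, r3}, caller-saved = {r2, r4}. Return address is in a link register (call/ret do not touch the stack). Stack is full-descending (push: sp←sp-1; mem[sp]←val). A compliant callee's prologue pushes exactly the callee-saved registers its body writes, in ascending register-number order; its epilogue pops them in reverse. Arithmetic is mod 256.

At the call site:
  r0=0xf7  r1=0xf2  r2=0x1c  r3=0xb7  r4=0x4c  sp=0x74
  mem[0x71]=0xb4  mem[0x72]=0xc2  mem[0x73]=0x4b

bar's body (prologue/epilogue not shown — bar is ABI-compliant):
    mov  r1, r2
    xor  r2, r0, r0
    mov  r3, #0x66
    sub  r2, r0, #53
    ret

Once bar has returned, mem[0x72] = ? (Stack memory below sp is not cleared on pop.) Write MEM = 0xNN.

MEM = 0xb7

prologue: push r1 → mem[0x73]=0xf2, sp=0x73
prologue: push r3 → mem[0x72]=0xb7, sp=0x72
body[0] mov  r1, r2 → r1=0x1c
body[1] xor  r2, r0, r0 → r2=0x00
body[2] mov  r3, #0x66 → r3=0x66
body[3] sub  r2, r0, #53 → r2=0xc2
epilogue: pop r3=0xb7, sp=0x73
epilogue: pop r1=0xf2, sp=0x74
prologue pushed ['r1', 'r3'] at ['0x73', '0x72']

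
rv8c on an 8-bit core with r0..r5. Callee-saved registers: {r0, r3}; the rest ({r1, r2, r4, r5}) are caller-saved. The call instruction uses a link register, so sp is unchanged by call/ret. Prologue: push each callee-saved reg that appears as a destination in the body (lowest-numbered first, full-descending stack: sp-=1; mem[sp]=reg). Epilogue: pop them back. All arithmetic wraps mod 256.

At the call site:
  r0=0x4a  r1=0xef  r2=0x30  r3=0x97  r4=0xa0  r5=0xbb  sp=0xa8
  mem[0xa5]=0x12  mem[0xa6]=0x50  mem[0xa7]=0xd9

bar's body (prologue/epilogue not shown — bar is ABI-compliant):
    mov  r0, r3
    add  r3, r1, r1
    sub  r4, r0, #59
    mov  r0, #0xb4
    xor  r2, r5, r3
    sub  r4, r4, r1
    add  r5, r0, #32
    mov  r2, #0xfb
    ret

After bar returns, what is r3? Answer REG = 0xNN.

prologue: push r0 → mem[0xa7]=0x4a, sp=0xa7
prologue: push r3 → mem[0xa6]=0x97, sp=0xa6
body[0] mov  r0, r3 → r0=0x97
body[1] add  r3, r1, r1 → r3=0xde
body[2] sub  r4, r0, #59 → r4=0x5c
body[3] mov  r0, #0xb4 → r0=0xb4
body[4] xor  r2, r5, r3 → r2=0x65
body[5] sub  r4, r4, r1 → r4=0x6d
body[6] add  r5, r0, #32 → r5=0xd4
body[7] mov  r2, #0xfb → r2=0xfb
epilogue: pop r3=0x97, sp=0xa7
epilogue: pop r0=0x4a, sp=0xa8
r3 is callee-saved → restored

REG = 0x97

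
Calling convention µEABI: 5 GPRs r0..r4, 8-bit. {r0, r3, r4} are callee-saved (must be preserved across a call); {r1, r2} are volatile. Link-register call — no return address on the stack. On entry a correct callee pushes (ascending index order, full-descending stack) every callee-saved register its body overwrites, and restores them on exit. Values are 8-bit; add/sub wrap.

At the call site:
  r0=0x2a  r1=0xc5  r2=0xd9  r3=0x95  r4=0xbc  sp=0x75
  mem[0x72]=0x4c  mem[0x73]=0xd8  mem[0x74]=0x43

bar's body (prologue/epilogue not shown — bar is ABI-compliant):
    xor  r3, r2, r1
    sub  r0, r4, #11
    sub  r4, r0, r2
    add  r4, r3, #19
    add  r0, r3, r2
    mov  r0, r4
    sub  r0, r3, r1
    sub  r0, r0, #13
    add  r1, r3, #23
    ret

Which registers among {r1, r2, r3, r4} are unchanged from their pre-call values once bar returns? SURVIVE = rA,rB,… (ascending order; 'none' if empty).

SURVIVE = r2,r3,r4

prologue: push r0 -> mem[0x74]=0x2a, sp=0x74
prologue: push r3 -> mem[0x73]=0x95, sp=0x73
prologue: push r4 -> mem[0x72]=0xbc, sp=0x72
body[0] xor  r3, r2, r1 -> r3=0x1c
body[1] sub  r0, r4, #11 -> r0=0xb1
body[2] sub  r4, r0, r2 -> r4=0xd8
body[3] add  r4, r3, #19 -> r4=0x2f
body[4] add  r0, r3, r2 -> r0=0xf5
body[5] mov  r0, r4 -> r0=0x2f
body[6] sub  r0, r3, r1 -> r0=0x57
body[7] sub  r0, r0, #13 -> r0=0x4a
body[8] add  r1, r3, #23 -> r1=0x33
epilogue: pop r4=0xbc, sp=0x73
epilogue: pop r3=0x95, sp=0x74
epilogue: pop r0=0x2a, sp=0x75
r1: caller-saved, written=True
r2: caller-saved, written=False
r3: callee-saved, written=True
r4: callee-saved, written=True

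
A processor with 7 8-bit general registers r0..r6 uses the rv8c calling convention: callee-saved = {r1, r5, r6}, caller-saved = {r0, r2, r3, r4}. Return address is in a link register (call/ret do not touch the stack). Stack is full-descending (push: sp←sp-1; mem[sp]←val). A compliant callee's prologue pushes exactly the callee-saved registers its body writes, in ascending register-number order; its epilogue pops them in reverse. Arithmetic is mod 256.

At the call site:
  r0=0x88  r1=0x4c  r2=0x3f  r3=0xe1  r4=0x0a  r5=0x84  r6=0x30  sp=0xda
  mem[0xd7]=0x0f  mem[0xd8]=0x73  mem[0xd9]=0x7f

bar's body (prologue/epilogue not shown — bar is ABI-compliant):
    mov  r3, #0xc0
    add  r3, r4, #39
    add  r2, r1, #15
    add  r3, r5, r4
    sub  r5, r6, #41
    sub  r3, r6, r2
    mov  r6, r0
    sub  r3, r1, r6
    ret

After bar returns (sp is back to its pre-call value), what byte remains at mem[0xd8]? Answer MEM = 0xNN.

prologue: push r5 → mem[0xd9]=0x84, sp=0xd9
prologue: push r6 → mem[0xd8]=0x30, sp=0xd8
body[0] mov  r3, #0xc0 → r3=0xc0
body[1] add  r3, r4, #39 → r3=0x31
body[2] add  r2, r1, #15 → r2=0x5b
body[3] add  r3, r5, r4 → r3=0x8e
body[4] sub  r5, r6, #41 → r5=0x07
body[5] sub  r3, r6, r2 → r3=0xd5
body[6] mov  r6, r0 → r6=0x88
body[7] sub  r3, r1, r6 → r3=0xc4
epilogue: pop r6=0x30, sp=0xd9
epilogue: pop r5=0x84, sp=0xda
prologue pushed ['r5', 'r6'] at ['0xd9', '0xd8']

MEM = 0x30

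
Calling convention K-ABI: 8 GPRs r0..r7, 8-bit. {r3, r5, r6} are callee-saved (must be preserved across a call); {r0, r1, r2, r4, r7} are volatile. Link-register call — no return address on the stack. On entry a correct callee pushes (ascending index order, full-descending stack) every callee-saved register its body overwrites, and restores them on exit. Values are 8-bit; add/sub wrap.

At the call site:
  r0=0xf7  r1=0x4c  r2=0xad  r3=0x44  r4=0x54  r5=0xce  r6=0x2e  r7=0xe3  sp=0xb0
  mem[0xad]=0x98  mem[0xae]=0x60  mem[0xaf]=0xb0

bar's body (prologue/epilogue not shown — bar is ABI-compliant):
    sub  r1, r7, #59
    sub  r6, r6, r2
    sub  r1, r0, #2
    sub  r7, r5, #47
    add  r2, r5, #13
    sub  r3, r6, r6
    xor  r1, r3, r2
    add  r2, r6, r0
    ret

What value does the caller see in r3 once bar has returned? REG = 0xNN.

prologue: push r3 -> mem[0xaf]=0x44, sp=0xaf
prologue: push r6 -> mem[0xae]=0x2e, sp=0xae
body[0] sub  r1, r7, #59 -> r1=0xa8
body[1] sub  r6, r6, r2 -> r6=0x81
body[2] sub  r1, r0, #2 -> r1=0xf5
body[3] sub  r7, r5, #47 -> r7=0x9f
body[4] add  r2, r5, #13 -> r2=0xdb
body[5] sub  r3, r6, r6 -> r3=0x00
body[6] xor  r1, r3, r2 -> r1=0xdb
body[7] add  r2, r6, r0 -> r2=0x78
epilogue: pop r6=0x2e, sp=0xaf
epilogue: pop r3=0x44, sp=0xb0
r3 is callee-saved -> restored

REG = 0x44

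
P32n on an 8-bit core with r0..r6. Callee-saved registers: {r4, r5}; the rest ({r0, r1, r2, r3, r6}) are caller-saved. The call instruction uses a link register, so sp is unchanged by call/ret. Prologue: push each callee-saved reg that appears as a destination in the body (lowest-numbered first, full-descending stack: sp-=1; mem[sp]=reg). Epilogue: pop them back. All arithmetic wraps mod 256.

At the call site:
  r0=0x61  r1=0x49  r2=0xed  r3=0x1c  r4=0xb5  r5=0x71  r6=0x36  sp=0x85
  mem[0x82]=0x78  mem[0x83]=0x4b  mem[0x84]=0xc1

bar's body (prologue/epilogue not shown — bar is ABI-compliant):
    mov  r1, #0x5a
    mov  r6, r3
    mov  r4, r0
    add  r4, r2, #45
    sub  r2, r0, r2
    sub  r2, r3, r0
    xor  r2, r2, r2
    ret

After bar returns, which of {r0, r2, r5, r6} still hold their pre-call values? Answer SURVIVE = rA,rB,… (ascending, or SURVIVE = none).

prologue: push r4 → mem[0x84]=0xb5, sp=0x84
body[0] mov  r1, #0x5a → r1=0x5a
body[1] mov  r6, r3 → r6=0x1c
body[2] mov  r4, r0 → r4=0x61
body[3] add  r4, r2, #45 → r4=0x1a
body[4] sub  r2, r0, r2 → r2=0x74
body[5] sub  r2, r3, r0 → r2=0xbb
body[6] xor  r2, r2, r2 → r2=0x00
epilogue: pop r4=0xb5, sp=0x85
r0: caller-saved, written=False
r2: caller-saved, written=True
r5: callee-saved, written=False
r6: caller-saved, written=True

SURVIVE = r0,r5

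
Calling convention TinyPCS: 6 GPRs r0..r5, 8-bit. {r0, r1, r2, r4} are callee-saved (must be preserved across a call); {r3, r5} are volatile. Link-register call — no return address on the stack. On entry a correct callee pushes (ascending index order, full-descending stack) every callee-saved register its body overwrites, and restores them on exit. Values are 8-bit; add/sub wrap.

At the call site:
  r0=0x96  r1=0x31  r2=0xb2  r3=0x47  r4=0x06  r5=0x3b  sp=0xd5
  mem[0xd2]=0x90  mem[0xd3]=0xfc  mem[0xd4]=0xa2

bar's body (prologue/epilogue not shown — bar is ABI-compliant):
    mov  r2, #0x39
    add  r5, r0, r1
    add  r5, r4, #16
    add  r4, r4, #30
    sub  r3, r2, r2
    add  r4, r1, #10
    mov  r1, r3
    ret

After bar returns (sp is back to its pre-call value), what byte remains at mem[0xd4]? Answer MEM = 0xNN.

prologue: push r1 → mem[0xd4]=0x31, sp=0xd4
prologue: push r2 → mem[0xd3]=0xb2, sp=0xd3
prologue: push r4 → mem[0xd2]=0x06, sp=0xd2
body[0] mov  r2, #0x39 → r2=0x39
body[1] add  r5, r0, r1 → r5=0xc7
body[2] add  r5, r4, #16 → r5=0x16
body[3] add  r4, r4, #30 → r4=0x24
body[4] sub  r3, r2, r2 → r3=0x00
body[5] add  r4, r1, #10 → r4=0x3b
body[6] mov  r1, r3 → r1=0x00
epilogue: pop r4=0x06, sp=0xd3
epilogue: pop r2=0xb2, sp=0xd4
epilogue: pop r1=0x31, sp=0xd5
prologue pushed ['r1', 'r2', 'r4'] at ['0xd4', '0xd3', '0xd2']

MEM = 0x31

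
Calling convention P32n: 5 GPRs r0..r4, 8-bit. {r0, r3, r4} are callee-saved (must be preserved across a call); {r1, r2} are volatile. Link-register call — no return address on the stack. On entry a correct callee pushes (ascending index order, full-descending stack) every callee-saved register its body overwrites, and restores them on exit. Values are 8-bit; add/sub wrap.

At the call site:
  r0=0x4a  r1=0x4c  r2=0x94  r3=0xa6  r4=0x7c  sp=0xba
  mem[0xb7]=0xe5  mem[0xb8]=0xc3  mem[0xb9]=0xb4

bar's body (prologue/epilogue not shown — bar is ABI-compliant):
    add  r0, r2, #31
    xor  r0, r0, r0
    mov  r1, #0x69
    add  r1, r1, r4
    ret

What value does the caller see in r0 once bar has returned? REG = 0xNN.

prologue: push r0 → mem[0xb9]=0x4a, sp=0xb9
body[0] add  r0, r2, #31 → r0=0xb3
body[1] xor  r0, r0, r0 → r0=0x00
body[2] mov  r1, #0x69 → r1=0x69
body[3] add  r1, r1, r4 → r1=0xe5
epilogue: pop r0=0x4a, sp=0xba
r0 is callee-saved → restored

REG = 0x4a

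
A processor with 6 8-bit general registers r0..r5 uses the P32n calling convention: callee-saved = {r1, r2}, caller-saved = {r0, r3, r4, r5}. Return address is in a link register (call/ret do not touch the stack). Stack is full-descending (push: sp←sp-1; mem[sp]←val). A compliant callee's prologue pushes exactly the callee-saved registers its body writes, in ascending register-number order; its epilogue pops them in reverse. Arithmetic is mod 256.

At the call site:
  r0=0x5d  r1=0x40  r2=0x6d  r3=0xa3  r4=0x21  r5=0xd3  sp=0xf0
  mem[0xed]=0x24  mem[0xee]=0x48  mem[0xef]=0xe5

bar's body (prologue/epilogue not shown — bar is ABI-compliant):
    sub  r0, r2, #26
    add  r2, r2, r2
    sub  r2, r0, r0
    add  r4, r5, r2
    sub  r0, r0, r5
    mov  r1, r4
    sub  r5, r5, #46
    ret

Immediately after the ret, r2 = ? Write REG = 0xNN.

prologue: push r1 → mem[0xef]=0x40, sp=0xef
prologue: push r2 → mem[0xee]=0x6d, sp=0xee
body[0] sub  r0, r2, #26 → r0=0x53
body[1] add  r2, r2, r2 → r2=0xda
body[2] sub  r2, r0, r0 → r2=0x00
body[3] add  r4, r5, r2 → r4=0xd3
body[4] sub  r0, r0, r5 → r0=0x80
body[5] mov  r1, r4 → r1=0xd3
body[6] sub  r5, r5, #46 → r5=0xa5
epilogue: pop r2=0x6d, sp=0xef
epilogue: pop r1=0x40, sp=0xf0
r2 is callee-saved → restored

REG = 0x6d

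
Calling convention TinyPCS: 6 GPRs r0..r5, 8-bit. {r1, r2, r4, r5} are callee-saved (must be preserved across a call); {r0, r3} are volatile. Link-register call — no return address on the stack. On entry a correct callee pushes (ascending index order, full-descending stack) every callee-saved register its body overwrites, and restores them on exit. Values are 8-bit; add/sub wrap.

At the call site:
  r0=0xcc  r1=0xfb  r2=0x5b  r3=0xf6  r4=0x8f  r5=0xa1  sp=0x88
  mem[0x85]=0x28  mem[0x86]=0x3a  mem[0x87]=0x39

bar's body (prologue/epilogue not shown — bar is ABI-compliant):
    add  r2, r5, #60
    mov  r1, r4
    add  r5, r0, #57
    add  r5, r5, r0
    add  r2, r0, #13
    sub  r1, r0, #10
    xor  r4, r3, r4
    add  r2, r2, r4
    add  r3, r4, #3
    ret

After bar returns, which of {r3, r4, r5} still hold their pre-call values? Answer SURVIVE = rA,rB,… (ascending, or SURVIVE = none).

SURVIVE = r4,r5

prologue: push r1 -> mem[0x87]=0xfb, sp=0x87
prologue: push r2 -> mem[0x86]=0x5b, sp=0x86
prologue: push r4 -> mem[0x85]=0x8f, sp=0x85
prologue: push r5 -> mem[0x84]=0xa1, sp=0x84
body[0] add  r2, r5, #60 -> r2=0xdd
body[1] mov  r1, r4 -> r1=0x8f
body[2] add  r5, r0, #57 -> r5=0x05
body[3] add  r5, r5, r0 -> r5=0xd1
body[4] add  r2, r0, #13 -> r2=0xd9
body[5] sub  r1, r0, #10 -> r1=0xc2
body[6] xor  r4, r3, r4 -> r4=0x79
body[7] add  r2, r2, r4 -> r2=0x52
body[8] add  r3, r4, #3 -> r3=0x7c
epilogue: pop r5=0xa1, sp=0x85
epilogue: pop r4=0x8f, sp=0x86
epilogue: pop r2=0x5b, sp=0x87
epilogue: pop r1=0xfb, sp=0x88
r3: caller-saved, written=True
r4: callee-saved, written=True
r5: callee-saved, written=True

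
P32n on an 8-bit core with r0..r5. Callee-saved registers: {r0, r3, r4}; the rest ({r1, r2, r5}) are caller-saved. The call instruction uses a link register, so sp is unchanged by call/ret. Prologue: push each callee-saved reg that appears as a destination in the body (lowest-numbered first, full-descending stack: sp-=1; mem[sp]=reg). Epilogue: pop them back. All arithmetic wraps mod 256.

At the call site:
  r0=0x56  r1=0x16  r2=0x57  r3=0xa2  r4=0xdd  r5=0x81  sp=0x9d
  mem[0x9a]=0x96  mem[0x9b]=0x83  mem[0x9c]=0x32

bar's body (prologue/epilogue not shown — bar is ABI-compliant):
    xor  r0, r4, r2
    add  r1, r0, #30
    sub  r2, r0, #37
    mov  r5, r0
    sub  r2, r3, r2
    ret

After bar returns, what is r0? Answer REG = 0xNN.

prologue: push r0 -> mem[0x9c]=0x56, sp=0x9c
body[0] xor  r0, r4, r2 -> r0=0x8a
body[1] add  r1, r0, #30 -> r1=0xa8
body[2] sub  r2, r0, #37 -> r2=0x65
body[3] mov  r5, r0 -> r5=0x8a
body[4] sub  r2, r3, r2 -> r2=0x3d
epilogue: pop r0=0x56, sp=0x9d
r0 is callee-saved -> restored

REG = 0x56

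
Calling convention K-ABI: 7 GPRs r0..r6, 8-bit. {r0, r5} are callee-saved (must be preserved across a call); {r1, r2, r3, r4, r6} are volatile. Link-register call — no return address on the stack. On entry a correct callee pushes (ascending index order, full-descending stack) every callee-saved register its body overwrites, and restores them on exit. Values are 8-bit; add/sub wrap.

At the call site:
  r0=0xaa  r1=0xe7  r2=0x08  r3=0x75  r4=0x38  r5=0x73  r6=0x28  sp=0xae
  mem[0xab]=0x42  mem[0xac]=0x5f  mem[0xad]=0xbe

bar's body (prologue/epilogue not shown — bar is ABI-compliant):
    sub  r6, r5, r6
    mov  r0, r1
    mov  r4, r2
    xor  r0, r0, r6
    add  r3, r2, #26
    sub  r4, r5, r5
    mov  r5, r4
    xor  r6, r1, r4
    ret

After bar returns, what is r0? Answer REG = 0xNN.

REG = 0xaa

prologue: push r0 → mem[0xad]=0xaa, sp=0xad
prologue: push r5 → mem[0xac]=0x73, sp=0xac
body[0] sub  r6, r5, r6 → r6=0x4b
body[1] mov  r0, r1 → r0=0xe7
body[2] mov  r4, r2 → r4=0x08
body[3] xor  r0, r0, r6 → r0=0xac
body[4] add  r3, r2, #26 → r3=0x22
body[5] sub  r4, r5, r5 → r4=0x00
body[6] mov  r5, r4 → r5=0x00
body[7] xor  r6, r1, r4 → r6=0xe7
epilogue: pop r5=0x73, sp=0xad
epilogue: pop r0=0xaa, sp=0xae
r0 is callee-saved → restored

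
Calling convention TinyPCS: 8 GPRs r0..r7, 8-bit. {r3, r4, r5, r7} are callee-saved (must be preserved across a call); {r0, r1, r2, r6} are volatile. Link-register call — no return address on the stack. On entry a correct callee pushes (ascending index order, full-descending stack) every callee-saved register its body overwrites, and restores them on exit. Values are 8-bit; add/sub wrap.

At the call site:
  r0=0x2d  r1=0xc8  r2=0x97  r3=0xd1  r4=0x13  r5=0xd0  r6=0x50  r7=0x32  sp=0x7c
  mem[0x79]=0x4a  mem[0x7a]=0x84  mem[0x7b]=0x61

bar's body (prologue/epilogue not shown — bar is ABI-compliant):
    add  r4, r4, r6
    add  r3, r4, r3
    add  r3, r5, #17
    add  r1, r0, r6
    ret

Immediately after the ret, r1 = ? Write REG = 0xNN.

REG = 0x7d

prologue: push r3 → mem[0x7b]=0xd1, sp=0x7b
prologue: push r4 → mem[0x7a]=0x13, sp=0x7a
body[0] add  r4, r4, r6 → r4=0x63
body[1] add  r3, r4, r3 → r3=0x34
body[2] add  r3, r5, #17 → r3=0xe1
body[3] add  r1, r0, r6 → r1=0x7d
epilogue: pop r4=0x13, sp=0x7b
epilogue: pop r3=0xd1, sp=0x7c
r1 is caller-saved → body value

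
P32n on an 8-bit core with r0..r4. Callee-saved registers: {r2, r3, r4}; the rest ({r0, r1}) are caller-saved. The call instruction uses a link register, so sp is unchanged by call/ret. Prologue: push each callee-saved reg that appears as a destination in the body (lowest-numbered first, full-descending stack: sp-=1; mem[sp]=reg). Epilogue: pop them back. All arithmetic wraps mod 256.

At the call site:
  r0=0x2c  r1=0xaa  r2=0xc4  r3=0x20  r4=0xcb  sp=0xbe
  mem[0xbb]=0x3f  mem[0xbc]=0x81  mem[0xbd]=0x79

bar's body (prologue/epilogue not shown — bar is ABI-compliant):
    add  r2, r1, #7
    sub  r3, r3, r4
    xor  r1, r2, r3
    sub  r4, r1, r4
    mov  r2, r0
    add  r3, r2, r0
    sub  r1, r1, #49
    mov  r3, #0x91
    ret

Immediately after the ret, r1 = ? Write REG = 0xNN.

REG = 0xb3

prologue: push r2 → mem[0xbd]=0xc4, sp=0xbd
prologue: push r3 → mem[0xbc]=0x20, sp=0xbc
prologue: push r4 → mem[0xbb]=0xcb, sp=0xbb
body[0] add  r2, r1, #7 → r2=0xb1
body[1] sub  r3, r3, r4 → r3=0x55
body[2] xor  r1, r2, r3 → r1=0xe4
body[3] sub  r4, r1, r4 → r4=0x19
body[4] mov  r2, r0 → r2=0x2c
body[5] add  r3, r2, r0 → r3=0x58
body[6] sub  r1, r1, #49 → r1=0xb3
body[7] mov  r3, #0x91 → r3=0x91
epilogue: pop r4=0xcb, sp=0xbc
epilogue: pop r3=0x20, sp=0xbd
epilogue: pop r2=0xc4, sp=0xbe
r1 is caller-saved → body value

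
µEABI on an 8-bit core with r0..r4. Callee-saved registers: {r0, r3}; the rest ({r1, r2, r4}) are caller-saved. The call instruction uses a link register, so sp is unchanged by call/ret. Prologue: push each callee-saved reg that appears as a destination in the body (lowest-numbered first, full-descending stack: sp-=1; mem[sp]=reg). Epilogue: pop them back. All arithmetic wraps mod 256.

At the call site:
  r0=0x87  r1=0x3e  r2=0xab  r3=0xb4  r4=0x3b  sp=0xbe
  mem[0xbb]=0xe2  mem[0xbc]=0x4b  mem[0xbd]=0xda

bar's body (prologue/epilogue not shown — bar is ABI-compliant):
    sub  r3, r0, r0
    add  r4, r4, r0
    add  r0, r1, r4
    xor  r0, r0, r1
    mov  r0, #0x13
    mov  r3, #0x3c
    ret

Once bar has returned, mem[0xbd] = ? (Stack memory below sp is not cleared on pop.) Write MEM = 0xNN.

MEM = 0x87

prologue: push r0 → mem[0xbd]=0x87, sp=0xbd
prologue: push r3 → mem[0xbc]=0xb4, sp=0xbc
body[0] sub  r3, r0, r0 → r3=0x00
body[1] add  r4, r4, r0 → r4=0xc2
body[2] add  r0, r1, r4 → r0=0x00
body[3] xor  r0, r0, r1 → r0=0x3e
body[4] mov  r0, #0x13 → r0=0x13
body[5] mov  r3, #0x3c → r3=0x3c
epilogue: pop r3=0xb4, sp=0xbd
epilogue: pop r0=0x87, sp=0xbe
prologue pushed ['r0', 'r3'] at ['0xbd', '0xbc']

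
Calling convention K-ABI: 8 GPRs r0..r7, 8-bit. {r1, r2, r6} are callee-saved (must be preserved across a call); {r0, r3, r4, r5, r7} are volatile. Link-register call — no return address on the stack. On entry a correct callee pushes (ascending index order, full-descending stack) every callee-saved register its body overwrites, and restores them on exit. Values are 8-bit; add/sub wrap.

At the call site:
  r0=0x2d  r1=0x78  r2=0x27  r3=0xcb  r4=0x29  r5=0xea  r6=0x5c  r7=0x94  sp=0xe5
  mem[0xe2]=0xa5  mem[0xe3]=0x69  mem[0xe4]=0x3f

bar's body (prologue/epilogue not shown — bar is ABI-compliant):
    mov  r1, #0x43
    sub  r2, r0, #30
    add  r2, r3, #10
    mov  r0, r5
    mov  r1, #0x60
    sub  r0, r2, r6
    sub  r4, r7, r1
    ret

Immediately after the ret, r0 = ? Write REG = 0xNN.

prologue: push r1 → mem[0xe4]=0x78, sp=0xe4
prologue: push r2 → mem[0xe3]=0x27, sp=0xe3
body[0] mov  r1, #0x43 → r1=0x43
body[1] sub  r2, r0, #30 → r2=0x0f
body[2] add  r2, r3, #10 → r2=0xd5
body[3] mov  r0, r5 → r0=0xea
body[4] mov  r1, #0x60 → r1=0x60
body[5] sub  r0, r2, r6 → r0=0x79
body[6] sub  r4, r7, r1 → r4=0x34
epilogue: pop r2=0x27, sp=0xe4
epilogue: pop r1=0x78, sp=0xe5
r0 is caller-saved → body value

REG = 0x79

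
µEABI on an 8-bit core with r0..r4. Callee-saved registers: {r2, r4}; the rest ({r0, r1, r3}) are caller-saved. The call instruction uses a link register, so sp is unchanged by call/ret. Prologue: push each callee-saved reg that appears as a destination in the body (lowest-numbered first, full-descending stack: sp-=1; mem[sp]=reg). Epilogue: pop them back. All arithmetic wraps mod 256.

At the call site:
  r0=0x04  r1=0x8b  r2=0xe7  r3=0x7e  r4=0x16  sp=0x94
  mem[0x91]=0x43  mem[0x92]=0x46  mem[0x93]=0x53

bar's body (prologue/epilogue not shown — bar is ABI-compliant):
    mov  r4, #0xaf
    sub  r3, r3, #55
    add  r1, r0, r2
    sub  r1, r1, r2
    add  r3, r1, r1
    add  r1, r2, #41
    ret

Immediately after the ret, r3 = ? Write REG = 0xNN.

REG = 0x08

prologue: push r4 -> mem[0x93]=0x16, sp=0x93
body[0] mov  r4, #0xaf -> r4=0xaf
body[1] sub  r3, r3, #55 -> r3=0x47
body[2] add  r1, r0, r2 -> r1=0xeb
body[3] sub  r1, r1, r2 -> r1=0x04
body[4] add  r3, r1, r1 -> r3=0x08
body[5] add  r1, r2, #41 -> r1=0x10
epilogue: pop r4=0x16, sp=0x94
r3 is caller-saved -> body value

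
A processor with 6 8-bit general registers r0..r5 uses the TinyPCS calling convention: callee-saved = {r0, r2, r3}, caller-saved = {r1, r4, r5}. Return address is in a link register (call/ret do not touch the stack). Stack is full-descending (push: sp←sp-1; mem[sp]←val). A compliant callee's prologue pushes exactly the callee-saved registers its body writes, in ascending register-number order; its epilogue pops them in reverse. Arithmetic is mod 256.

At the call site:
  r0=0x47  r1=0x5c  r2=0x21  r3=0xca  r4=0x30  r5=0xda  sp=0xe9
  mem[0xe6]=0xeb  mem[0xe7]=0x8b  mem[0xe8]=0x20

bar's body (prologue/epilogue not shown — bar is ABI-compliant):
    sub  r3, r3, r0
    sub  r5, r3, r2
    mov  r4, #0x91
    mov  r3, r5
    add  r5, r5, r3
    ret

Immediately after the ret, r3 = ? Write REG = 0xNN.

REG = 0xca

prologue: push r3 → mem[0xe8]=0xca, sp=0xe8
body[0] sub  r3, r3, r0 → r3=0x83
body[1] sub  r5, r3, r2 → r5=0x62
body[2] mov  r4, #0x91 → r4=0x91
body[3] mov  r3, r5 → r3=0x62
body[4] add  r5, r5, r3 → r5=0xc4
epilogue: pop r3=0xca, sp=0xe9
r3 is callee-saved → restored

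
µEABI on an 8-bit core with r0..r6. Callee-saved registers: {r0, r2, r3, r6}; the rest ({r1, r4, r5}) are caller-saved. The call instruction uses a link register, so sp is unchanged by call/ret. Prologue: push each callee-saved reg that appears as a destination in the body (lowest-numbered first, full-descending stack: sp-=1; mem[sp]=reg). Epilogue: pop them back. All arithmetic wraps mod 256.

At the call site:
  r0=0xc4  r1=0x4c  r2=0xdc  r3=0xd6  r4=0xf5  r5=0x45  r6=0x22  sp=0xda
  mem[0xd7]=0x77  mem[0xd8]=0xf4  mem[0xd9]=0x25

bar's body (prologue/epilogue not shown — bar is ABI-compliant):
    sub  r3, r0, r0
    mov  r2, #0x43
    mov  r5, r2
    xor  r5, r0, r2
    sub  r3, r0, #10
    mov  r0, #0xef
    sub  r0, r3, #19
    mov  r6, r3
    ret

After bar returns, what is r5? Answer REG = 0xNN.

REG = 0x87

prologue: push r0 → mem[0xd9]=0xc4, sp=0xd9
prologue: push r2 → mem[0xd8]=0xdc, sp=0xd8
prologue: push r3 → mem[0xd7]=0xd6, sp=0xd7
prologue: push r6 → mem[0xd6]=0x22, sp=0xd6
body[0] sub  r3, r0, r0 → r3=0x00
body[1] mov  r2, #0x43 → r2=0x43
body[2] mov  r5, r2 → r5=0x43
body[3] xor  r5, r0, r2 → r5=0x87
body[4] sub  r3, r0, #10 → r3=0xba
body[5] mov  r0, #0xef → r0=0xef
body[6] sub  r0, r3, #19 → r0=0xa7
body[7] mov  r6, r3 → r6=0xba
epilogue: pop r6=0x22, sp=0xd7
epilogue: pop r3=0xd6, sp=0xd8
epilogue: pop r2=0xdc, sp=0xd9
epilogue: pop r0=0xc4, sp=0xda
r5 is caller-saved → body value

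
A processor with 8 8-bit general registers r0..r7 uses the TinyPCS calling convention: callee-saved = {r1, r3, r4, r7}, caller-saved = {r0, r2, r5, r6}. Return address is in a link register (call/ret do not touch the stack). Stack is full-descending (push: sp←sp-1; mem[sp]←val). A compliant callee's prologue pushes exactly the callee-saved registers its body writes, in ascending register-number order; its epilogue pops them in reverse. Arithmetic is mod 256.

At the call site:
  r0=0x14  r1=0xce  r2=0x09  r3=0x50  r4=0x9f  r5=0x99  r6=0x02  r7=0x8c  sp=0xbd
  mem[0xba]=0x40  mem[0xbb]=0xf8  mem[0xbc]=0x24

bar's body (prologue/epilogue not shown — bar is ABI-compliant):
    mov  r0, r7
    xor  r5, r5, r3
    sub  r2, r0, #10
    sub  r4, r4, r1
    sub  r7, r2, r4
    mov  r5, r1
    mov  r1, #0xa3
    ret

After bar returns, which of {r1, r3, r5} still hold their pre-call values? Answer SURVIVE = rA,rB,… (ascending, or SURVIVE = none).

prologue: push r1 -> mem[0xbc]=0xce, sp=0xbc
prologue: push r4 -> mem[0xbb]=0x9f, sp=0xbb
prologue: push r7 -> mem[0xba]=0x8c, sp=0xba
body[0] mov  r0, r7 -> r0=0x8c
body[1] xor  r5, r5, r3 -> r5=0xc9
body[2] sub  r2, r0, #10 -> r2=0x82
body[3] sub  r4, r4, r1 -> r4=0xd1
body[4] sub  r7, r2, r4 -> r7=0xb1
body[5] mov  r5, r1 -> r5=0xce
body[6] mov  r1, #0xa3 -> r1=0xa3
epilogue: pop r7=0x8c, sp=0xbb
epilogue: pop r4=0x9f, sp=0xbc
epilogue: pop r1=0xce, sp=0xbd
r1: callee-saved, written=True
r3: callee-saved, written=False
r5: caller-saved, written=True

SURVIVE = r1,r3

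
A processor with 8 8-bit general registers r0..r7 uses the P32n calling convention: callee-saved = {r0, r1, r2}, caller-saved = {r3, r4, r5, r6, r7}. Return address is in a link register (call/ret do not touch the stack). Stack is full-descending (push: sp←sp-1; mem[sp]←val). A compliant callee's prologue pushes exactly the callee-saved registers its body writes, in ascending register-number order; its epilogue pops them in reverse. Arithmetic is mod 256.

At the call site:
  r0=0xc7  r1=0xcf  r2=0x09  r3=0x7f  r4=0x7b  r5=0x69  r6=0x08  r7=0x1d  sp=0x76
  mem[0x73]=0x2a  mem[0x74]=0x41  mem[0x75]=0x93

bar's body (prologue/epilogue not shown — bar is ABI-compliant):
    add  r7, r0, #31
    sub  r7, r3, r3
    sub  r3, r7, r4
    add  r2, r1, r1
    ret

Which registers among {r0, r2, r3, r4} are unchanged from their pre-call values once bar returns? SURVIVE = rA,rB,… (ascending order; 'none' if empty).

SURVIVE = r0,r2,r4

prologue: push r2 -> mem[0x75]=0x09, sp=0x75
body[0] add  r7, r0, #31 -> r7=0xe6
body[1] sub  r7, r3, r3 -> r7=0x00
body[2] sub  r3, r7, r4 -> r3=0x85
body[3] add  r2, r1, r1 -> r2=0x9e
epilogue: pop r2=0x09, sp=0x76
r0: callee-saved, written=False
r2: callee-saved, written=True
r3: caller-saved, written=True
r4: caller-saved, written=False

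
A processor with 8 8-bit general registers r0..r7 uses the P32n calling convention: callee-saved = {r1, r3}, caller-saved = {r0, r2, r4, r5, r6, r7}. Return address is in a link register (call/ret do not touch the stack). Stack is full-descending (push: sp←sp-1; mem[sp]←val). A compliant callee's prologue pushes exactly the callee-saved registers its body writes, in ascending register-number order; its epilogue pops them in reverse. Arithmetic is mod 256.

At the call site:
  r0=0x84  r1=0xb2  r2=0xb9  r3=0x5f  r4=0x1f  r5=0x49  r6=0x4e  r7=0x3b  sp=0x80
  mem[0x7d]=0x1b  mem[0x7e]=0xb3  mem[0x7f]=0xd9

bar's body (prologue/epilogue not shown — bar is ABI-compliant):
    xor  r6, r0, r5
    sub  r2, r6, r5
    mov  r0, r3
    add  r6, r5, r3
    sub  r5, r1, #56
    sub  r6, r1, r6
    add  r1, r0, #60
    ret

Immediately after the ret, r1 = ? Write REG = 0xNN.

REG = 0xb2

prologue: push r1 → mem[0x7f]=0xb2, sp=0x7f
body[0] xor  r6, r0, r5 → r6=0xcd
body[1] sub  r2, r6, r5 → r2=0x84
body[2] mov  r0, r3 → r0=0x5f
body[3] add  r6, r5, r3 → r6=0xa8
body[4] sub  r5, r1, #56 → r5=0x7a
body[5] sub  r6, r1, r6 → r6=0x0a
body[6] add  r1, r0, #60 → r1=0x9b
epilogue: pop r1=0xb2, sp=0x80
r1 is callee-saved → restored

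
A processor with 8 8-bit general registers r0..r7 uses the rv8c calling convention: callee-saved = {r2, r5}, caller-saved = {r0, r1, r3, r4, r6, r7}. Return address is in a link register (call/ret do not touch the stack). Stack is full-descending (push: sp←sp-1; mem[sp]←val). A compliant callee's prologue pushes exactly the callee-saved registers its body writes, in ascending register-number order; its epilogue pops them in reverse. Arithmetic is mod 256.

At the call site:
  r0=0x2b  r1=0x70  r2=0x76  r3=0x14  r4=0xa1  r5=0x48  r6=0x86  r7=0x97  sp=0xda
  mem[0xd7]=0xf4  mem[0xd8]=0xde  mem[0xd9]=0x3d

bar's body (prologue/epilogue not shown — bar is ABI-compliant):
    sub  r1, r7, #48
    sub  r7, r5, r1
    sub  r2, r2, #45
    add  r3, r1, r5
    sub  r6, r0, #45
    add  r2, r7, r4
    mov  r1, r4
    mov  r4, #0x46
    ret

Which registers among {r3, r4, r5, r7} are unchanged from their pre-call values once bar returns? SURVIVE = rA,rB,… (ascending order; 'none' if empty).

SURVIVE = r5

prologue: push r2 → mem[0xd9]=0x76, sp=0xd9
body[0] sub  r1, r7, #48 → r1=0x67
body[1] sub  r7, r5, r1 → r7=0xe1
body[2] sub  r2, r2, #45 → r2=0x49
body[3] add  r3, r1, r5 → r3=0xaf
body[4] sub  r6, r0, #45 → r6=0xfe
body[5] add  r2, r7, r4 → r2=0x82
body[6] mov  r1, r4 → r1=0xa1
body[7] mov  r4, #0x46 → r4=0x46
epilogue: pop r2=0x76, sp=0xda
r3: caller-saved, written=True
r4: caller-saved, written=True
r5: callee-saved, written=False
r7: caller-saved, written=True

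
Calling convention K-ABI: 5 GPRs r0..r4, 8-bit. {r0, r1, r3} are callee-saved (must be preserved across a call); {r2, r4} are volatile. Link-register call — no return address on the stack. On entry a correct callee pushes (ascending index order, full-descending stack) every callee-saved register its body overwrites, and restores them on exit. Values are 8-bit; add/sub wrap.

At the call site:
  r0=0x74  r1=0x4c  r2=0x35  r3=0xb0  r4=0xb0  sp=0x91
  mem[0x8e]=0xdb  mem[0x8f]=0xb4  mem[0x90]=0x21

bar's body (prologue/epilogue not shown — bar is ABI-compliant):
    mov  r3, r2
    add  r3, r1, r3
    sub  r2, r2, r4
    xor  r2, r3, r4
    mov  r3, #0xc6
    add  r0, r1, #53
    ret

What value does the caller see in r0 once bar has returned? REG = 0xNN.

REG = 0x74

prologue: push r0 -> mem[0x90]=0x74, sp=0x90
prologue: push r3 -> mem[0x8f]=0xb0, sp=0x8f
body[0] mov  r3, r2 -> r3=0x35
body[1] add  r3, r1, r3 -> r3=0x81
body[2] sub  r2, r2, r4 -> r2=0x85
body[3] xor  r2, r3, r4 -> r2=0x31
body[4] mov  r3, #0xc6 -> r3=0xc6
body[5] add  r0, r1, #53 -> r0=0x81
epilogue: pop r3=0xb0, sp=0x90
epilogue: pop r0=0x74, sp=0x91
r0 is callee-saved -> restored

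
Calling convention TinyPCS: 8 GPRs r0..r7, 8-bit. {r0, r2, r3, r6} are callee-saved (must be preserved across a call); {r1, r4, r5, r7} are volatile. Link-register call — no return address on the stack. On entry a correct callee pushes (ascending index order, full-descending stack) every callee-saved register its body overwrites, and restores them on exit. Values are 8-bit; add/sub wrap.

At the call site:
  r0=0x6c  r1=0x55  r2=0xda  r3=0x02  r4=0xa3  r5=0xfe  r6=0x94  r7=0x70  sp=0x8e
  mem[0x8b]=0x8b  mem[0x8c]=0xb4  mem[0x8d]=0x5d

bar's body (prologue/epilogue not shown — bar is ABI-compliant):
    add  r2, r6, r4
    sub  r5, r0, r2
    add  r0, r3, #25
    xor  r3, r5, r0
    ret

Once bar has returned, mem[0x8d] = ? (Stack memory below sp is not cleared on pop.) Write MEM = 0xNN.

prologue: push r0 → mem[0x8d]=0x6c, sp=0x8d
prologue: push r2 → mem[0x8c]=0xda, sp=0x8c
prologue: push r3 → mem[0x8b]=0x02, sp=0x8b
body[0] add  r2, r6, r4 → r2=0x37
body[1] sub  r5, r0, r2 → r5=0x35
body[2] add  r0, r3, #25 → r0=0x1b
body[3] xor  r3, r5, r0 → r3=0x2e
epilogue: pop r3=0x02, sp=0x8c
epilogue: pop r2=0xda, sp=0x8d
epilogue: pop r0=0x6c, sp=0x8e
prologue pushed ['r0', 'r2', 'r3'] at ['0x8d', '0x8c', '0x8b']

MEM = 0x6c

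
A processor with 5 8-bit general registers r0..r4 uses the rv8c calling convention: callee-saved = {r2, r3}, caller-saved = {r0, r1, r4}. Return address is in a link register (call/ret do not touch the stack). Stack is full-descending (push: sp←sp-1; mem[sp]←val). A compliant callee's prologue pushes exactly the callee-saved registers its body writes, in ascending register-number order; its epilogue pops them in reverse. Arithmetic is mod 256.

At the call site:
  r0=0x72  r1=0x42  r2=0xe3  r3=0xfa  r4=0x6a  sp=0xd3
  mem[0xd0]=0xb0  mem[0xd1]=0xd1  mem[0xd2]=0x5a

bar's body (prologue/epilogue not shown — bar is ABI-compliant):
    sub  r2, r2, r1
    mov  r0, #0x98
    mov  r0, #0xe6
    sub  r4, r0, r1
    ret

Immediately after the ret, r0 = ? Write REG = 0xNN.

REG = 0xe6

prologue: push r2 -> mem[0xd2]=0xe3, sp=0xd2
body[0] sub  r2, r2, r1 -> r2=0xa1
body[1] mov  r0, #0x98 -> r0=0x98
body[2] mov  r0, #0xe6 -> r0=0xe6
body[3] sub  r4, r0, r1 -> r4=0xa4
epilogue: pop r2=0xe3, sp=0xd3
r0 is caller-saved -> body value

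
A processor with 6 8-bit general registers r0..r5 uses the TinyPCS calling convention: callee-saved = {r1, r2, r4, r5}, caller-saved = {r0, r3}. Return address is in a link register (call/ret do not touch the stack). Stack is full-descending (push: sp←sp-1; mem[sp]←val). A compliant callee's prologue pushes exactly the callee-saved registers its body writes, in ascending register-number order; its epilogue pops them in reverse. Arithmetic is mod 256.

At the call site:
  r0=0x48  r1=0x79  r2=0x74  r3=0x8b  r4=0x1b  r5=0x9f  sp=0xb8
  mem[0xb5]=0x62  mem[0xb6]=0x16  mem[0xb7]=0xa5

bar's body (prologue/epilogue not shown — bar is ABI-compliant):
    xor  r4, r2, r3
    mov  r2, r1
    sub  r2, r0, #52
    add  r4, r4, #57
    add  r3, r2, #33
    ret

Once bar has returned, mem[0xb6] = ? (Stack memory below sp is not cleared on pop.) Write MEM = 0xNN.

MEM = 0x1b

prologue: push r2 -> mem[0xb7]=0x74, sp=0xb7
prologue: push r4 -> mem[0xb6]=0x1b, sp=0xb6
body[0] xor  r4, r2, r3 -> r4=0xff
body[1] mov  r2, r1 -> r2=0x79
body[2] sub  r2, r0, #52 -> r2=0x14
body[3] add  r4, r4, #57 -> r4=0x38
body[4] add  r3, r2, #33 -> r3=0x35
epilogue: pop r4=0x1b, sp=0xb7
epilogue: pop r2=0x74, sp=0xb8
prologue pushed ['r2', 'r4'] at ['0xb7', '0xb6']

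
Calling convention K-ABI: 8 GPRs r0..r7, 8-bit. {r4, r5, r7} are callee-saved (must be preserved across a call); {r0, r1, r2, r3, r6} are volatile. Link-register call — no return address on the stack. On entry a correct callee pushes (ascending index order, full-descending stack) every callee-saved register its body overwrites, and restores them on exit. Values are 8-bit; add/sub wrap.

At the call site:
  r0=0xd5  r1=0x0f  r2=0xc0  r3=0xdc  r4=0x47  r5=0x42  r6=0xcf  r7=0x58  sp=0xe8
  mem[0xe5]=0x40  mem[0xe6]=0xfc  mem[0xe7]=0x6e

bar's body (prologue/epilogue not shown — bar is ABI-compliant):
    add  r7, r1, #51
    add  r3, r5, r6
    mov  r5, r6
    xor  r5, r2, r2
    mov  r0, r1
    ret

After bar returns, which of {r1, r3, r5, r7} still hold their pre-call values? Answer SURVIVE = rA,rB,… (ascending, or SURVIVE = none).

prologue: push r5 → mem[0xe7]=0x42, sp=0xe7
prologue: push r7 → mem[0xe6]=0x58, sp=0xe6
body[0] add  r7, r1, #51 → r7=0x42
body[1] add  r3, r5, r6 → r3=0x11
body[2] mov  r5, r6 → r5=0xcf
body[3] xor  r5, r2, r2 → r5=0x00
body[4] mov  r0, r1 → r0=0x0f
epilogue: pop r7=0x58, sp=0xe7
epilogue: pop r5=0x42, sp=0xe8
r1: caller-saved, written=False
r3: caller-saved, written=True
r5: callee-saved, written=True
r7: callee-saved, written=True

SURVIVE = r1,r5,r7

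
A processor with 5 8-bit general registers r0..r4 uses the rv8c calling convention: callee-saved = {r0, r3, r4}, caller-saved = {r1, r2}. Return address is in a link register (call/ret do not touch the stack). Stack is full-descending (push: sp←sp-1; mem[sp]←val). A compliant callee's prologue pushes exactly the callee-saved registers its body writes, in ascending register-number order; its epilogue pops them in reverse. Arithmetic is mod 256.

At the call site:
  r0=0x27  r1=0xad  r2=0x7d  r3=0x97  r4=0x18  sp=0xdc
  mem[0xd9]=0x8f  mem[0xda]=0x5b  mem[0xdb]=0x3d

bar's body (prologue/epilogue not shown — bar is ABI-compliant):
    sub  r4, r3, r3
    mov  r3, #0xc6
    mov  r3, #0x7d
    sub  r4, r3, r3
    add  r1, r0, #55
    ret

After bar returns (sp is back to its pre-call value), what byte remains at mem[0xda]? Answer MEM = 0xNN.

MEM = 0x18

prologue: push r3 -> mem[0xdb]=0x97, sp=0xdb
prologue: push r4 -> mem[0xda]=0x18, sp=0xda
body[0] sub  r4, r3, r3 -> r4=0x00
body[1] mov  r3, #0xc6 -> r3=0xc6
body[2] mov  r3, #0x7d -> r3=0x7d
body[3] sub  r4, r3, r3 -> r4=0x00
body[4] add  r1, r0, #55 -> r1=0x5e
epilogue: pop r4=0x18, sp=0xdb
epilogue: pop r3=0x97, sp=0xdc
prologue pushed ['r3', 'r4'] at ['0xdb', '0xda']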